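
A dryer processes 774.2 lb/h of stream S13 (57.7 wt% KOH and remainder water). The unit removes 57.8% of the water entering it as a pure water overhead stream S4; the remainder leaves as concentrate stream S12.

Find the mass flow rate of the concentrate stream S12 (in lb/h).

584.9 lb/h

water entering = 774.2×0.423 = 327.49 lb/h; overhead removed = 0.578×327.49 = 189.29 lb/h.
Concentrate = 774.2 − 189.29 = 584.91 lb/h.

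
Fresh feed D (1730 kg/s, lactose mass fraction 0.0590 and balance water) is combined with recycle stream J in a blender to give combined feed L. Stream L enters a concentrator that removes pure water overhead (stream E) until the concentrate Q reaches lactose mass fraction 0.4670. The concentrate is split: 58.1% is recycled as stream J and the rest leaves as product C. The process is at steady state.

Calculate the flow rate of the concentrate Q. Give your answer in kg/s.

Overall lactose balance (none leaves overhead): lactose in fresh feed = lactose in product, i.e. 1730×0.059 = (1−0.581)·Q·0.467.
Q = 102.07/(0.467×0.419) = 521.64 kg/s.

521.6 kg/s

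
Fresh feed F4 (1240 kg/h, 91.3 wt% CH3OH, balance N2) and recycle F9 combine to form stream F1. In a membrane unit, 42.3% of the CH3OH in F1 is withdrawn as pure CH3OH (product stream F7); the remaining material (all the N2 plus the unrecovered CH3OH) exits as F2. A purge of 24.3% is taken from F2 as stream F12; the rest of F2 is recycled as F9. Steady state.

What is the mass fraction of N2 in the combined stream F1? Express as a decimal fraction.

N2 enters only via F4 and leaves only via the purge: 1240×0.087 = 0.243×(N2 in F2), and the membrane unit passes all N2, so N2 in F1 = N2 in F2 = 443.95 kg/h.
CH3OH in F1: m_A = 1240×0.913 + (1−0.243)·(1−0.423)·m_A, so m_A = 1132.1/0.5632 = 2010.1 kg/h.
F1 = 2010.1 + 443.95 = 2454.1 kg/h.
N2 fraction in F1 = 443.95/2454.1 = 0.181.

0.181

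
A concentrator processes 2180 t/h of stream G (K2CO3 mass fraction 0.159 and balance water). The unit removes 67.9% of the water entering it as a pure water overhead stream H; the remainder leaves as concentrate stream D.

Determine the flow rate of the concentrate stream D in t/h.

935.1 t/h

water entering = 2180×0.841 = 1833.4 t/h; overhead removed = 0.679×1833.4 = 1244.9 t/h.
Concentrate = 2180 − 1244.9 = 935.13 t/h.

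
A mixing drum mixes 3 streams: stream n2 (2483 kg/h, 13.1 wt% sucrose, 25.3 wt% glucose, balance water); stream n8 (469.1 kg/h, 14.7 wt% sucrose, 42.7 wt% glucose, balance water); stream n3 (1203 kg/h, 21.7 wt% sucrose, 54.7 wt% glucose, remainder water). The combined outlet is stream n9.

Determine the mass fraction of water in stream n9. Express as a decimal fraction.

Total flow out = 2483 + 469.1 + 1203 = 4155.1 kg/h.
water in = 2483×0.616 + 469.1×0.426 + 1203×0.236 = 2013.3 kg/h.
water mass fraction in n9 = 2013.3/4155.1 = 0.4845.

0.4845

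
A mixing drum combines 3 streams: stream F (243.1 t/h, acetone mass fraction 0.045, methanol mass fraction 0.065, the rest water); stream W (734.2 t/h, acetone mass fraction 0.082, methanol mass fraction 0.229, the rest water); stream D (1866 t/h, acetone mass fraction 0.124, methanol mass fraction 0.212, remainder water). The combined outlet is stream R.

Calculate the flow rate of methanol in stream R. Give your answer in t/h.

methanol out = methanol in = 243.1×0.065 + 734.2×0.229 + 1866×0.212 = 579.53 t/h.

579.5 t/h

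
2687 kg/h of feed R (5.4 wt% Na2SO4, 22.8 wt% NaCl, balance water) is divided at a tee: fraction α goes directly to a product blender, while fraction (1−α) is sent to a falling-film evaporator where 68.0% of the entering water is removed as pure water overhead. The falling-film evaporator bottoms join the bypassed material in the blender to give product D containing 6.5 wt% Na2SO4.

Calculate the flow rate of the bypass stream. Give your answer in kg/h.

All 2687×0.054 = 145.1 kg/h of Na2SO4 reaches D, so D = 145.1/0.065 = 2232.3 kg/h and vapour = 454.72 kg/h.
The evaporator receives (1−α)·2687 of feed at 0.718 water and removes 0.680 of that water:
0.680×0.718×(1−α)×2687 = 454.72
(1−α) = 454.72/1311.9 = 0.3466;  α = 0.6534.
Bypass flow = 0.6534×2687 = 1755.6 kg/h.

1756 kg/h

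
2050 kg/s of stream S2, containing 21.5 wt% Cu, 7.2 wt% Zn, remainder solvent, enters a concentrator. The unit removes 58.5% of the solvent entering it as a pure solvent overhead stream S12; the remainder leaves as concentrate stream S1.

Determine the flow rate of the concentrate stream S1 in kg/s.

1195 kg/s

solvent entering = 2050×0.713 = 1461.6 kg/s; overhead removed = 0.585×1461.6 = 855.07 kg/s.
Concentrate = 2050 − 855.07 = 1194.9 kg/s.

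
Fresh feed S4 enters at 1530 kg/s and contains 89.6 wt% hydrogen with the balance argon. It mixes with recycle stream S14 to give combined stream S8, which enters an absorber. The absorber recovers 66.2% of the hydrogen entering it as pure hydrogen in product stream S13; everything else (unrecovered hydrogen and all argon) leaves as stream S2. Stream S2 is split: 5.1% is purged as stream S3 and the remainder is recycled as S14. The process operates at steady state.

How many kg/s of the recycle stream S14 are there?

argon enters only via S4 and leaves only via the purge: 1530×0.104 = 0.051×(argon in S2), and the absorber passes all argon, so argon in S8 = argon in S2 = 3120 kg/s.
hydrogen in S8: m_A = 1530×0.896 + (1−0.051)·(1−0.662)·m_A, so m_A = 1370.9/0.6792 = 2018.3 kg/s.
S2 = (1−0.662)×2018.3 + 3120 = 3802.2 kg/s.
Recycle S14 = (1−0.051)×3802.2 = 3608.3 kg/s.

3608 kg/s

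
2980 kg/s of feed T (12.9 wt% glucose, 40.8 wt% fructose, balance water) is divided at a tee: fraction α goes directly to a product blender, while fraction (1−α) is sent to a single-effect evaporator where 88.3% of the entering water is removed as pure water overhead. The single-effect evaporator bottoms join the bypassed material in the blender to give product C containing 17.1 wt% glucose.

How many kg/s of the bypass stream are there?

1190 kg/s

All 2980×0.129 = 384.42 kg/s of glucose reaches C, so C = 384.42/0.171 = 2248.1 kg/s and vapour = 731.93 kg/s.
The evaporator receives (1−α)·2980 of feed at 0.463 water and removes 0.883 of that water:
0.883×0.463×(1−α)×2980 = 731.93
(1−α) = 731.93/1218.3 = 0.6008;  α = 0.3992.
Bypass flow = 0.3992×2980 = 1189.7 kg/s.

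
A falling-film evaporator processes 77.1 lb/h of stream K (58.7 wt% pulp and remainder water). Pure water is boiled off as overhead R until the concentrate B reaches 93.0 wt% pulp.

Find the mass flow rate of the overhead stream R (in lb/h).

28.44 lb/h

pulp is conserved: 77.1×0.587 = 45.258 lb/h all reports to the concentrate.
Concentrate = 45.258/(target fraction) = 48.664 lb/h.
Overhead = 77.1 − 48.664 = 28.436 lb/h.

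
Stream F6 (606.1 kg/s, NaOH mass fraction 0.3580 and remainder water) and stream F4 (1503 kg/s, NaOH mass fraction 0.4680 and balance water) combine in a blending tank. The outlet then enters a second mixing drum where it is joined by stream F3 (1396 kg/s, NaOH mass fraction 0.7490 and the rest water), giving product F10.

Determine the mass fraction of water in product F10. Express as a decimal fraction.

0.4391

Overall, product flow = 3505.1 kg/s.
water in = 606.1×0.642 + 1503×0.532 + 1396×0.251 = 1539.1 kg/s.
water fraction in F10 = 0.4391.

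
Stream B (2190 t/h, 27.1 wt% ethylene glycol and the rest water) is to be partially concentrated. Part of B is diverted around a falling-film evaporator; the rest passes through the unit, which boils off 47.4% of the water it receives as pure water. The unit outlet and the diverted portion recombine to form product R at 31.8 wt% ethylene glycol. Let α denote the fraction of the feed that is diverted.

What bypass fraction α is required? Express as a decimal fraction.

0.572

All 2190×0.271 = 593.49 t/h of ethylene glycol reaches R, so R = 593.49/0.318 = 1866.3 t/h and vapour = 323.68 t/h.
The evaporator receives (1−α)·2190 of feed at 0.729 water and removes 0.474 of that water:
0.474×0.729×(1−α)×2190 = 323.68
(1−α) = 323.68/756.75 = 0.4277;  α = 0.5723.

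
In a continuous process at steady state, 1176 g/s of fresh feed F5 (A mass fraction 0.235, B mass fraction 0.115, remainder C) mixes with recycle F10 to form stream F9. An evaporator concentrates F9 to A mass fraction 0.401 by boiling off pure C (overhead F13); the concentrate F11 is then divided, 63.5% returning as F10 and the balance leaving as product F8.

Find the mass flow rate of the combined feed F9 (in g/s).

2375 g/s

Overall A balance (none leaves overhead): A in fresh feed = A in product, i.e. 1176×0.235 = (1−0.635)·F11·0.401.
F11 = 276.36/(0.401×0.365) = 1888.2 g/s.
Recycle F10 = 0.635×1888.2 = 1199 g/s.
Combined feed F9 = 1176 + 1199 = 2375 g/s.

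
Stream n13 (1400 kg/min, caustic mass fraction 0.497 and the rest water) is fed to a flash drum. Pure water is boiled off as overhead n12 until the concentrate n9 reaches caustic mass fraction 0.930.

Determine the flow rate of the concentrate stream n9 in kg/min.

caustic is conserved: 1400×0.497 = 695.8 kg/min all reports to the concentrate.
Concentrate = 695.8/(target fraction) = 748.17 kg/min.

748.2 kg/min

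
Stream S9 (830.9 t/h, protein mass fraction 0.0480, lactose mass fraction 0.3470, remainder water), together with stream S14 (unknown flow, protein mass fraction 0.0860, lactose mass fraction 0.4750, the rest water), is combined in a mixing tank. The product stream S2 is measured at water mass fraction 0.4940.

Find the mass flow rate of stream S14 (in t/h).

1677 t/h

Let S14 be the unknown flow. Total out = 830.9 + S14.
water balance: 502.69 + 0.439·S14 = 0.494·(830.9 + S14)
(0.439 − 0.494)·S14 = 0.494×830.9 − 502.69 = -92.23
S14 = -92.23 / -0.055 = 1676.9 t/h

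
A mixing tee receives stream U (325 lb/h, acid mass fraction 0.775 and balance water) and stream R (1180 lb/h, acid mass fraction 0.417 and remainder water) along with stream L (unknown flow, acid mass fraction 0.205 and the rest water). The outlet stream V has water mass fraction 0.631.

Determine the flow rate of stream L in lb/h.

Let L be the unknown flow. Total out = 1505 + L.
water balance: 761.06 + 0.795·L = 0.631·(1505 + L)
(0.795 − 0.631)·L = 0.631×1505 − 761.06 = 188.59
L = 188.59 / 0.164 = 1149.9 lb/h

1150 lb/h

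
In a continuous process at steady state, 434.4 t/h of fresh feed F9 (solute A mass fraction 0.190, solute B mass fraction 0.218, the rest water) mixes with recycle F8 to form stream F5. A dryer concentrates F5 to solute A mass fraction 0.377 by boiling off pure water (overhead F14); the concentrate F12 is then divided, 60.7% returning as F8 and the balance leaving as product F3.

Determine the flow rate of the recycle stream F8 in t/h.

Overall solute A balance (none leaves overhead): solute A in fresh feed = solute A in product, i.e. 434.4×0.190 = (1−0.607)·F12·0.377.
F12 = 82.536/(0.377×0.393) = 557.07 t/h.
Recycle F8 = 0.607×557.07 = 338.14 t/h.

338.1 t/h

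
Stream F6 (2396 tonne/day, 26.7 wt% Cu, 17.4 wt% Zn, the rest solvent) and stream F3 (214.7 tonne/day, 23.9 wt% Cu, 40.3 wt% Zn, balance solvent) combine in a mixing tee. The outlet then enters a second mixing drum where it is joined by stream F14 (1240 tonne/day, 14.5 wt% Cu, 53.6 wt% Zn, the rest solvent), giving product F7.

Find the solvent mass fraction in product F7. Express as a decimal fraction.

Overall, product flow = 3850.7 tonne/day.
solvent in = 2396×0.559 + 214.7×0.358 + 1240×0.319 = 1811.8 tonne/day.
solvent fraction in F7 = 0.4705.

0.4705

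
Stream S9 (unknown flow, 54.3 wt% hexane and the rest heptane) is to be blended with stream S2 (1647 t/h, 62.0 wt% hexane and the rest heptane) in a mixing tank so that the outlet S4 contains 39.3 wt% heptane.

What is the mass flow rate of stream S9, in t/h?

Let S9 be the unknown flow. Total out = 1647 + S9.
heptane balance: 625.86 + 0.457·S9 = 0.393·(1647 + S9)
(0.457 − 0.393)·S9 = 0.393×1647 − 625.86 = 21.411
S9 = 21.411 / 0.064 = 334.55 t/h

334.5 t/h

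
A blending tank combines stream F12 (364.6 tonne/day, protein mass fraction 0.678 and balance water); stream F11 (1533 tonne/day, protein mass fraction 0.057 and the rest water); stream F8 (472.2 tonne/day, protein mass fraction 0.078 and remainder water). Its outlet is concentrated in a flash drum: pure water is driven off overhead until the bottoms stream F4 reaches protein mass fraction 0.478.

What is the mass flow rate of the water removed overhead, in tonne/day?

1593 tonne/day

protein entering = 364.6×0.678 + 1533×0.057 + 472.2×0.078 = 371.41 tonne/day.
All protein reports to F4, so F4 = 371.41/0.478 = 777.01 tonne/day.
Total feed = 2369.8 tonne/day; overhead = 2369.8 − 777.01 = 1592.8 tonne/day.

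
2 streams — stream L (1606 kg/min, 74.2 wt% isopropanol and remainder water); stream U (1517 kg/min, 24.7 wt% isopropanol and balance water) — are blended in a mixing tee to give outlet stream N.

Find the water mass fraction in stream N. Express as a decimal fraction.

Total flow out = 1606 + 1517 = 3123 kg/min.
water in = 1606×0.258 + 1517×0.753 = 1556.6 kg/min.
water mass fraction in N = 1556.6/3123 = 0.4984.

0.4984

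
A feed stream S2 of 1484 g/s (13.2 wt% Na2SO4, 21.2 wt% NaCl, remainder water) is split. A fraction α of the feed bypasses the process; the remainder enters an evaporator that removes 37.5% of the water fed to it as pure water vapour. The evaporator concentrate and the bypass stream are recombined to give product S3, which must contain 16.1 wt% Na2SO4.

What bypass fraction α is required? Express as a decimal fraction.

All 1484×0.132 = 195.89 g/s of Na2SO4 reaches S3, so S3 = 195.89/0.161 = 1216.7 g/s and vapour = 267.3 g/s.
The evaporator receives (1−α)·1484 of feed at 0.656 water and removes 0.375 of that water:
0.375×0.656×(1−α)×1484 = 267.3
(1−α) = 267.3/365.06 = 0.7322;  α = 0.2678.

0.268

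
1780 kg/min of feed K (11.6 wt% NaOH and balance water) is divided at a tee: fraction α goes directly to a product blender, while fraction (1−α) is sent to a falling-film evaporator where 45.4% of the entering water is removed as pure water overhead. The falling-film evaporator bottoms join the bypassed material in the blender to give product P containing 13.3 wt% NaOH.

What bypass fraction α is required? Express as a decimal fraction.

0.682

All 1780×0.116 = 206.48 kg/min of NaOH reaches P, so P = 206.48/0.133 = 1552.5 kg/min and vapour = 227.52 kg/min.
The evaporator receives (1−α)·1780 of feed at 0.884 water and removes 0.454 of that water:
0.454×0.884×(1−α)×1780 = 227.52
(1−α) = 227.52/714.38 = 0.3185;  α = 0.6815.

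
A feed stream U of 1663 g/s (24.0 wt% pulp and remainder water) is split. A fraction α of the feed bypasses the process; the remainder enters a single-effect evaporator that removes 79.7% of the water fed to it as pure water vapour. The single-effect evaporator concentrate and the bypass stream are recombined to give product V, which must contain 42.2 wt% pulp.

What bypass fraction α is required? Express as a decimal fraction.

All 1663×0.240 = 399.12 g/s of pulp reaches V, so V = 399.12/0.422 = 945.78 g/s and vapour = 717.22 g/s.
The evaporator receives (1−α)·1663 of feed at 0.760 water and removes 0.797 of that water:
0.797×0.760×(1−α)×1663 = 717.22
(1−α) = 717.22/1007.3 = 0.7120;  α = 0.2880.

0.288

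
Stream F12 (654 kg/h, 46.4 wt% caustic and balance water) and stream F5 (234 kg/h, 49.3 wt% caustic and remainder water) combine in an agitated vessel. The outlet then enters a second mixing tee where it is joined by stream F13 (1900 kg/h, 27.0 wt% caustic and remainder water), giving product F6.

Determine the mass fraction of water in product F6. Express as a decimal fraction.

0.666

Overall, product flow = 2788 kg/h.
water in = 654×0.536 + 234×0.507 + 1900×0.730 = 1856.2 kg/h.
water fraction in F6 = 0.666.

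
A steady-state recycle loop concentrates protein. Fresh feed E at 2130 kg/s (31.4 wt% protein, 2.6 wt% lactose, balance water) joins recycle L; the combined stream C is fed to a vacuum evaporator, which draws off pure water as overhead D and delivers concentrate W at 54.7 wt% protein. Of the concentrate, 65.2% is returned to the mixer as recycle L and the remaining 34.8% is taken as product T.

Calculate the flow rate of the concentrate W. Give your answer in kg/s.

Overall protein balance (none leaves overhead): protein in fresh feed = protein in product, i.e. 2130×0.314 = (1−0.652)·W·0.547.
W = 668.82/(0.547×0.348) = 3513.5 kg/s.

3514 kg/s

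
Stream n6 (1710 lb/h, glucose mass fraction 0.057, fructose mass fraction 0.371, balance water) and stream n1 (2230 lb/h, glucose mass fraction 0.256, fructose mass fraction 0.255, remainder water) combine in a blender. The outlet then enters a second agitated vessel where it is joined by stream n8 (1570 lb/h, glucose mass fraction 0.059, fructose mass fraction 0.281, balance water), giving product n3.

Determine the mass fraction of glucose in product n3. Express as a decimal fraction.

Overall, product flow = 5510 lb/h.
glucose in = 1710×0.057 + 2230×0.256 + 1570×0.059 = 760.98 lb/h.
glucose fraction in n3 = 0.138.

0.138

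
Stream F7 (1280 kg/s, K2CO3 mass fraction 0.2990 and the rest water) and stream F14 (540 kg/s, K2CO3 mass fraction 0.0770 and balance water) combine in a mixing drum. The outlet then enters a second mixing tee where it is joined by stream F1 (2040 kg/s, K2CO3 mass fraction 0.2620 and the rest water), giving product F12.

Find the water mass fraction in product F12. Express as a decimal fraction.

0.7516

Overall, product flow = 3860 kg/s.
water in = 1280×0.701 + 540×0.923 + 2040×0.738 = 2901.2 kg/s.
water fraction in F12 = 0.7516.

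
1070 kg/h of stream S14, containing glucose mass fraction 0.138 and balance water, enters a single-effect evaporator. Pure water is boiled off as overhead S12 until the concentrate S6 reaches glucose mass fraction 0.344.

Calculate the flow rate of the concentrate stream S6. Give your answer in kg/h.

glucose is conserved: 1070×0.138 = 147.66 kg/h all reports to the concentrate.
Concentrate = 147.66/(target fraction) = 429.24 kg/h.

429.2 kg/h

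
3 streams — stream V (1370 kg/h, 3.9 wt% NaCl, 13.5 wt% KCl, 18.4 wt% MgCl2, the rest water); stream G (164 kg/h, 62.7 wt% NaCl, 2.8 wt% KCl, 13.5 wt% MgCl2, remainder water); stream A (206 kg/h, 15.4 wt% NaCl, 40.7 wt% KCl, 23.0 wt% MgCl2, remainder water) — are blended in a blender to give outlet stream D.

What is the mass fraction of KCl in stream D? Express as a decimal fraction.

Total flow out = 1370 + 164 + 206 = 1740 kg/h.
KCl in = 1370×0.135 + 164×0.028 + 206×0.407 = 273.38 kg/h.
KCl mass fraction in D = 273.38/1740 = 0.1571.

0.1571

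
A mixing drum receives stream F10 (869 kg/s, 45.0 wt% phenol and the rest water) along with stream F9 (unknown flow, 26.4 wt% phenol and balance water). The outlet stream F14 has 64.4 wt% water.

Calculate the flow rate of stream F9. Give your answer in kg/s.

Let F9 be the unknown flow. Total out = 869 + F9.
water balance: 477.95 + 0.736·F9 = 0.644·(869 + F9)
(0.736 − 0.644)·F9 = 0.644×869 − 477.95 = 81.686
F9 = 81.686 / 0.092 = 887.89 kg/s

887.9 kg/s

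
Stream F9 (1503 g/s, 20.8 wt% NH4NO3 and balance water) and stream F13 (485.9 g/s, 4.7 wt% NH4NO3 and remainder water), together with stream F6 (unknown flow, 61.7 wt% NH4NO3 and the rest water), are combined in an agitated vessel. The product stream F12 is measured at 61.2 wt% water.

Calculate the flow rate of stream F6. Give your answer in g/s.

Let F6 be the unknown flow. Total out = 1988.9 + F6.
water balance: 1653.4 + 0.383·F6 = 0.612·(1988.9 + F6)
(0.383 − 0.612)·F6 = 0.612×1988.9 − 1653.4 = -436.23
F6 = -436.23 / -0.229 = 1904.9 g/s

1905 g/s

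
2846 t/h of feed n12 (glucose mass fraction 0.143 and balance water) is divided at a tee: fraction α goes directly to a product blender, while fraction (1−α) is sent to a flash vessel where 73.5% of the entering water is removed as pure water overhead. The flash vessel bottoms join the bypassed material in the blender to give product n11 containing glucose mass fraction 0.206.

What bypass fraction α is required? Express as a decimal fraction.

All 2846×0.143 = 406.98 t/h of glucose reaches n11, so n11 = 406.98/0.206 = 1975.6 t/h and vapour = 870.38 t/h.
The evaporator receives (1−α)·2846 of feed at 0.857 water and removes 0.735 of that water:
0.735×0.857×(1−α)×2846 = 870.38
(1−α) = 870.38/1792.7 = 0.4855;  α = 0.5145.

0.514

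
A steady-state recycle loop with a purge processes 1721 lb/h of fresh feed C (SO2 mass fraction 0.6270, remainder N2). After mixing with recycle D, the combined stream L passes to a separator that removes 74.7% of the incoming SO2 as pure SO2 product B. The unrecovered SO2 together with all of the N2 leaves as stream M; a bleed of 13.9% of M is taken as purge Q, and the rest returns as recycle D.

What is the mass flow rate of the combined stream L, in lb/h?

5998 lb/h

N2 enters only via C and leaves only via the purge: 1721×0.373 = 0.139×(N2 in M), and the separator passes all N2, so N2 in L = N2 in M = 4618.2 lb/h.
SO2 in L: m_A = 1721×0.627 + (1−0.139)·(1−0.747)·m_A, so m_A = 1079.1/0.7822 = 1379.6 lb/h.
L = 1379.6 + 4618.2 = 5997.8 lb/h.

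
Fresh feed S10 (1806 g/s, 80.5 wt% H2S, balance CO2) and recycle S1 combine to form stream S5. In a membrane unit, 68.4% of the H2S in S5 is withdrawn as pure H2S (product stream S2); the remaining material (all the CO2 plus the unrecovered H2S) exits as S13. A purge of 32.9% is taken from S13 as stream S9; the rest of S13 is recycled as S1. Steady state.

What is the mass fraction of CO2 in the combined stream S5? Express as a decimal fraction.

CO2 enters only via S10 and leaves only via the purge: 1806×0.195 = 0.329×(CO2 in S13), and the membrane unit passes all CO2, so CO2 in S5 = CO2 in S13 = 1070.4 g/s.
H2S in S5: m_A = 1806×0.805 + (1−0.329)·(1−0.684)·m_A, so m_A = 1453.8/0.7880 = 1845 g/s.
S5 = 1845 + 1070.4 = 2915.5 g/s.
CO2 fraction in S5 = 1070.4/2915.5 = 0.3672.

0.3672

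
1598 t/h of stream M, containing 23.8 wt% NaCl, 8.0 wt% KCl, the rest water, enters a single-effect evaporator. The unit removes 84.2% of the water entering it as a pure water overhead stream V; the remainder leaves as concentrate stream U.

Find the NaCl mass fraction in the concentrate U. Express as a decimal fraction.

NaCl is not removed: 1598×0.238 = 380.32 t/h of NaCl enters U.
water entering = 1598×0.682 = 1089.8 t/h; overhead removed = 0.842×1089.8 = 917.64 t/h.
Concentrate = 1598 − 917.64 = 680.36 t/h.
Mass fraction = 380.32/680.36 = 0.559.

0.559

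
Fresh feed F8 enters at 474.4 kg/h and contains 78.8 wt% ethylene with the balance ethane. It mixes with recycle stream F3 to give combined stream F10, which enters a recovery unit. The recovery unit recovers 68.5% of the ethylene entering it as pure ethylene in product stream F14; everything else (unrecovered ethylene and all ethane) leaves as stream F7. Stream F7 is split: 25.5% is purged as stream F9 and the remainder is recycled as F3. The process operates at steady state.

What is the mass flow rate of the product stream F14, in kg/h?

334.6 kg/h

ethylene in F10: m_A = 474.4×0.788 + (1−0.255)·(1−0.685)·m_A, so m_A = 373.83/0.7653 = 488.46 kg/h.
Product F14 = 0.685×488.46 = 334.59 kg/h.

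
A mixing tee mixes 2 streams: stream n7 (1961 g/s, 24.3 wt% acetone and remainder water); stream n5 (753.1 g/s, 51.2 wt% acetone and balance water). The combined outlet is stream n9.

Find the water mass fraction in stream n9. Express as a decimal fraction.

Total flow out = 1961 + 753.1 = 2714.1 g/s.
water in = 1961×0.757 + 753.1×0.488 = 1852 g/s.
water mass fraction in n9 = 1852/2714.1 = 0.682.

0.682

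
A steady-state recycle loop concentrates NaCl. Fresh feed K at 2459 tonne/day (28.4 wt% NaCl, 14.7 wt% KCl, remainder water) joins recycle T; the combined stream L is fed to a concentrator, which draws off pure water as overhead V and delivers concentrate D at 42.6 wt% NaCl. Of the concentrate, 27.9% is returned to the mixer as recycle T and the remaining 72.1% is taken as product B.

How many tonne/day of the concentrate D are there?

Overall NaCl balance (none leaves overhead): NaCl in fresh feed = NaCl in product, i.e. 2459×0.284 = (1−0.279)·D·0.426.
D = 698.36/(0.426×0.721) = 2273.7 tonne/day.

2274 tonne/day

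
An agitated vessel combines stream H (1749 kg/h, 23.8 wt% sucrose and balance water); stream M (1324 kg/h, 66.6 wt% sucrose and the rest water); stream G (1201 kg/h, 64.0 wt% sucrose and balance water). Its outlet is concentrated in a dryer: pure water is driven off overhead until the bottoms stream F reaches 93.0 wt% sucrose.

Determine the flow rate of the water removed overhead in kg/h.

sucrose entering = 1749×0.238 + 1324×0.666 + 1201×0.640 = 2066.7 kg/h.
All sucrose reports to F, so F = 2066.7/0.930 = 2222.2 kg/h.
Total feed = 4274 kg/h; overhead = 4274 − 2222.2 = 2051.8 kg/h.

2052 kg/h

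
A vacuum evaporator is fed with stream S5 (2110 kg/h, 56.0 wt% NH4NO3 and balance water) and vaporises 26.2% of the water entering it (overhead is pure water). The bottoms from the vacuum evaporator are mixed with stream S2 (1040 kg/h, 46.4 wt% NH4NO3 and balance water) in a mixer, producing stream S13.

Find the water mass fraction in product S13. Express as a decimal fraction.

0.4275

Vapour removed = 0.262×0.440×2110 = 243.24 kg/h; concentrate = 1866.8 kg/h.
water reaching the mixer = 685.16 (from concentrate) + 1040×0.536 = 1242.6 kg/h.
Product flow = 1866.8 + 1040 = 2906.8 kg/h; water fraction = 0.4275.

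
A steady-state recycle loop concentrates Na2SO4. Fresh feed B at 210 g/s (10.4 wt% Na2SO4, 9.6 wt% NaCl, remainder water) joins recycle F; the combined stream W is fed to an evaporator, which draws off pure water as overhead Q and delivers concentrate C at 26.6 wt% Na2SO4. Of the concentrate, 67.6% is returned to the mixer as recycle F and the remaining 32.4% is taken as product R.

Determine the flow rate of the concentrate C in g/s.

Overall Na2SO4 balance (none leaves overhead): Na2SO4 in fresh feed = Na2SO4 in product, i.e. 210×0.104 = (1−0.676)·C·0.266.
C = 21.84/(0.266×0.324) = 253.41 g/s.

253.4 g/s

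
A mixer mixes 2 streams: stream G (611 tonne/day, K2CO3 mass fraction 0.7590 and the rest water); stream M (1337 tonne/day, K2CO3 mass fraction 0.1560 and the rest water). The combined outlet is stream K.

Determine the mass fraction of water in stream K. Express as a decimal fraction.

Total flow out = 611 + 1337 = 1948 tonne/day.
water in = 611×0.241 + 1337×0.844 = 1275.7 tonne/day.
water mass fraction in K = 1275.7/1948 = 0.6549.

0.6549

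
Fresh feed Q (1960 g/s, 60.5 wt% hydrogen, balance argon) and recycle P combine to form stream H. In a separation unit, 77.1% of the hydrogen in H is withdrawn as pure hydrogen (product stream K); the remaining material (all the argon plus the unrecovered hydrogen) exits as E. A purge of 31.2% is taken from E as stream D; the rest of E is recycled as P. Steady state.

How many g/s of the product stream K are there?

1085 g/s

hydrogen in H: m_A = 1960×0.605 + (1−0.312)·(1−0.771)·m_A, so m_A = 1185.8/0.8424 = 1407.6 g/s.
Product K = 0.771×1407.6 = 1085.2 g/s.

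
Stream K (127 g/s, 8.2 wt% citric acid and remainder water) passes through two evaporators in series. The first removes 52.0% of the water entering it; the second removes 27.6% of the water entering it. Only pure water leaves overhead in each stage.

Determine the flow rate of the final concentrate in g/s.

water in feed = 127×0.918 = 116.59 g/s.
After stage 1: water left = (1−0.520)×116.59 = 55.961; stream total = 66.375 g/s.
After stage 2: water left = (1−0.276)×55.961 = 40.516; final concentrate = 50.93 g/s.

50.93 g/s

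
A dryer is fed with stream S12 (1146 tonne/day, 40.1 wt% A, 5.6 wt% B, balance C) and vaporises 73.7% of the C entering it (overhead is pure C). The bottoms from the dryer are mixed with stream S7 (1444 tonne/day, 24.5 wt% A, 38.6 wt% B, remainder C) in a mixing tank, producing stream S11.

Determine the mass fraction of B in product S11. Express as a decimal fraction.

0.2916

Vapour removed = 0.737×0.543×1146 = 458.62 tonne/day; concentrate = 687.38 tonne/day.
B reaching the mixer = 64.176 (from concentrate) + 1444×0.386 = 621.56 tonne/day.
Product flow = 687.38 + 1444 = 2131.4 tonne/day; B fraction = 0.2916.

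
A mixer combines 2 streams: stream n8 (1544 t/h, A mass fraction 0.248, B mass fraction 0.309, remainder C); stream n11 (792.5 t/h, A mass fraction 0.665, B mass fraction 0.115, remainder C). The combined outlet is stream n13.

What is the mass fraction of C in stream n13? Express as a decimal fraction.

0.367

Total flow out = 1544 + 792.5 = 2336.5 t/h.
C in = 1544×0.443 + 792.5×0.220 = 858.34 t/h.
C mass fraction in n13 = 858.34/2336.5 = 0.367.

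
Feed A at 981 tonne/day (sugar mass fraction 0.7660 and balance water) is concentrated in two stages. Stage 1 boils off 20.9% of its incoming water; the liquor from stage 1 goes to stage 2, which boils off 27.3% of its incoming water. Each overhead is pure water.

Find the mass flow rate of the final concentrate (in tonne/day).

water in feed = 981×0.234 = 229.55 tonne/day.
After stage 1: water left = (1−0.209)×229.55 = 181.58; stream total = 933.02 tonne/day.
After stage 2: water left = (1−0.273)×181.58 = 132.01; final concentrate = 883.45 tonne/day.

883.5 tonne/day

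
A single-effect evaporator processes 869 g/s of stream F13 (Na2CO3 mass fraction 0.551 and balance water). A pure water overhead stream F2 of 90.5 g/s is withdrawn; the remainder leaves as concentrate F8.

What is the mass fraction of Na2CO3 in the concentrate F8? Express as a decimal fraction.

Na2CO3 is not removed: 869×0.551 = 478.82 g/s of Na2CO3 enters F8.
Concentrate = 869 − 90.5 = 778.5 g/s.
Mass fraction = 478.82/778.5 = 0.615.

0.615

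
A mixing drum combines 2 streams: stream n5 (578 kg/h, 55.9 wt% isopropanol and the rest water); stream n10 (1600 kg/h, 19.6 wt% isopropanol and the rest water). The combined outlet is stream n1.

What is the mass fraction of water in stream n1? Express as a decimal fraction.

0.708

Total flow out = 578 + 1600 = 2178 kg/h.
water in = 578×0.441 + 1600×0.804 = 1541.3 kg/h.
water mass fraction in n1 = 1541.3/2178 = 0.708.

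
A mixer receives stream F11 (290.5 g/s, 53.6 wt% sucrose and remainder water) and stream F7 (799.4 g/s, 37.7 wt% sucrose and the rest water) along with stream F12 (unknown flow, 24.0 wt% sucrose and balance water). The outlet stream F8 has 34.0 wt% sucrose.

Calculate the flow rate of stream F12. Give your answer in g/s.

Let F12 be the unknown flow. Total out = 1089.9 + F12.
sucrose balance: 457.08 + 0.240·F12 = 0.340·(1089.9 + F12)
(0.240 − 0.340)·F12 = 0.340×1089.9 − 457.08 = -86.516
F12 = -86.516 / -0.100 = 865.16 g/s

865.2 g/s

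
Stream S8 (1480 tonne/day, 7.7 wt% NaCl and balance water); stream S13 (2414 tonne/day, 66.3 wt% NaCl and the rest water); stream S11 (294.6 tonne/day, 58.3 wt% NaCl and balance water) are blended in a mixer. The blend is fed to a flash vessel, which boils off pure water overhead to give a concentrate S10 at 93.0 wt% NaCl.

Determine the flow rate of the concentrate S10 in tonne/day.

2028 tonne/day

NaCl entering = 1480×0.077 + 2414×0.663 + 294.6×0.583 = 1886.2 tonne/day.
All NaCl reports to S10, so S10 = 1886.2/0.930 = 2028.2 tonne/day.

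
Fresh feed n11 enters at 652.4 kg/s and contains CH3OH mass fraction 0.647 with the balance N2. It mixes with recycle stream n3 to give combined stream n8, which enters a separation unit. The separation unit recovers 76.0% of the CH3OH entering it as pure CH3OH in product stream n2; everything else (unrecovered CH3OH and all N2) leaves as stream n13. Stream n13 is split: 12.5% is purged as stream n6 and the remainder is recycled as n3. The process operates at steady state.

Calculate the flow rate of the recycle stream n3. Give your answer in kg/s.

N2 enters only via n11 and leaves only via the purge: 652.4×0.353 = 0.125×(N2 in n13), and the separation unit passes all N2, so N2 in n8 = N2 in n13 = 1842.4 kg/s.
CH3OH in n8: m_A = 652.4×0.647 + (1−0.125)·(1−0.760)·m_A, so m_A = 422.1/0.7900 = 534.31 kg/s.
n13 = (1−0.760)×534.31 + 1842.4 = 1970.6 kg/s.
Recycle n3 = (1−0.125)×1970.6 = 1724.3 kg/s.

1724 kg/s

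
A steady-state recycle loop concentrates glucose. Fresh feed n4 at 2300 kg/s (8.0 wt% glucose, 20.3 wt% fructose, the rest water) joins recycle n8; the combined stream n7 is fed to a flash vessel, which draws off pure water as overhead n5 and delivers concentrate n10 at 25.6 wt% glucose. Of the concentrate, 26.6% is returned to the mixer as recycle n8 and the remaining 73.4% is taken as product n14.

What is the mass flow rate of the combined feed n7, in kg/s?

2560 kg/s

Overall glucose balance (none leaves overhead): glucose in fresh feed = glucose in product, i.e. 2300×0.080 = (1−0.266)·n10·0.256.
n10 = 184/(0.256×0.734) = 979.22 kg/s.
Recycle n8 = 0.266×979.22 = 260.47 kg/s.
Combined feed n7 = 2300 + 260.47 = 2560.5 kg/s.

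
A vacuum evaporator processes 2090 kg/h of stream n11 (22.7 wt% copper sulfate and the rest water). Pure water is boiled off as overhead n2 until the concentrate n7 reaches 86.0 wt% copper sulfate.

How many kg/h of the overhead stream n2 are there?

copper sulfate is conserved: 2090×0.227 = 474.43 kg/h all reports to the concentrate.
Concentrate = 474.43/(target fraction) = 551.66 kg/h.
Overhead = 2090 − 551.66 = 1538.3 kg/h.

1538 kg/h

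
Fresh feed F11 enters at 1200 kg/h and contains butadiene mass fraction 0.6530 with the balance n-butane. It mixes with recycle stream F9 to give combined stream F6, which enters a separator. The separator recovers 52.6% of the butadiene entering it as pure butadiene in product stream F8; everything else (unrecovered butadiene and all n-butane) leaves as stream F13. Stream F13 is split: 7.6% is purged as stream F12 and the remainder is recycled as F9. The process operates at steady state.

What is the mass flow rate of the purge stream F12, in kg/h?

466.6 kg/h

n-butane enters only via F11 and leaves only via the purge: 1200×0.347 = 0.076×(n-butane in F13), and the separator passes all n-butane, so n-butane in F6 = n-butane in F13 = 5478.9 kg/h.
butadiene in F6: m_A = 1200×0.653 + (1−0.076)·(1−0.526)·m_A, so m_A = 783.6/0.5620 = 1394.2 kg/h.
F13 = (1−0.526)×1394.2 + 5478.9 = 6139.8 kg/h.
Purge F12 = 0.076×6139.8 = 466.63 kg/h.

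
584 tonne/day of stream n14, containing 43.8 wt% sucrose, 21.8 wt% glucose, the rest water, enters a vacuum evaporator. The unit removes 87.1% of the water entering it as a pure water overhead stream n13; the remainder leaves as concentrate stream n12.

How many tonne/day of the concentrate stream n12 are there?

409 tonne/day

water entering = 584×0.344 = 200.9 tonne/day; overhead removed = 0.871×200.9 = 174.98 tonne/day.
Concentrate = 584 − 174.98 = 409.02 tonne/day.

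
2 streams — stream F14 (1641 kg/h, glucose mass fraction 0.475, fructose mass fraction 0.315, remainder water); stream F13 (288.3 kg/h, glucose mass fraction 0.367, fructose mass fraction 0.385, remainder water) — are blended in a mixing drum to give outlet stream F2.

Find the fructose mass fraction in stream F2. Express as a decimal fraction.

0.325

Total flow out = 1641 + 288.3 = 1929.3 kg/h.
fructose in = 1641×0.315 + 288.3×0.385 = 627.91 kg/h.
fructose mass fraction in F2 = 627.91/1929.3 = 0.325.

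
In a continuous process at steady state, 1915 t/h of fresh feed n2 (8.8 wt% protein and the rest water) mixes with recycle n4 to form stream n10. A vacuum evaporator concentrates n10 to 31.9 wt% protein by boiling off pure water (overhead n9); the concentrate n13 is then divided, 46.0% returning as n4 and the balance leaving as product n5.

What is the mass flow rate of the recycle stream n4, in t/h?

450 t/h

Overall protein balance (none leaves overhead): protein in fresh feed = protein in product, i.e. 1915×0.088 = (1−0.460)·n13·0.319.
n13 = 168.52/(0.319×0.540) = 978.29 t/h.
Recycle n4 = 0.460×978.29 = 450.01 t/h.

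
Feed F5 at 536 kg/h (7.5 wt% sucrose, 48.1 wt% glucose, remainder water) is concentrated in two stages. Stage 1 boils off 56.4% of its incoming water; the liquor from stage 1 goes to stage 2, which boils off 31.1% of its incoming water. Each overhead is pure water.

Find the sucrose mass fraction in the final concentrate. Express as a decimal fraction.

water in feed = 536×0.444 = 237.98 kg/h.
After stage 1: water left = (1−0.564)×237.98 = 103.76; stream total = 401.78 kg/h.
After stage 2: water left = (1−0.311)×103.76 = 71.491; final concentrate = 369.51 kg/h.
sucrose fraction = 40.2/369.51 = 0.1088.

0.1088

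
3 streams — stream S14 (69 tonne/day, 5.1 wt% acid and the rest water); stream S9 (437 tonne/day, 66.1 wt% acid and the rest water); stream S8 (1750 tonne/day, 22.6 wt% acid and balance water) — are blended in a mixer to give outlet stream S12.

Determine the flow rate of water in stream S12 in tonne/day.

water out = water in = 69×0.949 + 437×0.339 + 1750×0.774 = 1568.1 tonne/day.

1568 tonne/day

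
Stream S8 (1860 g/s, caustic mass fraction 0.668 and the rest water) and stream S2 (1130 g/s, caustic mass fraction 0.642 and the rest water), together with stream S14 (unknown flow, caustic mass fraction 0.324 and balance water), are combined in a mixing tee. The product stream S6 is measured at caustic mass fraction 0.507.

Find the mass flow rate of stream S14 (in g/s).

2470 g/s

Let S14 be the unknown flow. Total out = 2990 + S14.
caustic balance: 1967.9 + 0.324·S14 = 0.507·(2990 + S14)
(0.324 − 0.507)·S14 = 0.507×2990 − 1967.9 = -452.01
S14 = -452.01 / -0.183 = 2470 g/s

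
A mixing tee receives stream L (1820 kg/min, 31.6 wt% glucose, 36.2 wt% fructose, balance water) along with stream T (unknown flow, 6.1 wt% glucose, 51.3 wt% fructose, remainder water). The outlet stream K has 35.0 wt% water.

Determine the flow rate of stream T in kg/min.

Let T be the unknown flow. Total out = 1820 + T.
water balance: 586.04 + 0.426·T = 0.350·(1820 + T)
(0.426 − 0.350)·T = 0.350×1820 − 586.04 = 50.96
T = 50.96 / 0.076 = 670.53 kg/min

670.5 kg/min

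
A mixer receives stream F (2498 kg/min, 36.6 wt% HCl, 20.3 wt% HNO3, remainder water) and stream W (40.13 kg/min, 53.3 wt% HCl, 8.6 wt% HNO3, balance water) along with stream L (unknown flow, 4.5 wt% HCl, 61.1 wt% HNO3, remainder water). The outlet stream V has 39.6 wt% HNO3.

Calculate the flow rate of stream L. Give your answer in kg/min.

2300 kg/min

Let L be the unknown flow. Total out = 2538.1 + L.
HNO3 balance: 510.55 + 0.611·L = 0.396·(2538.1 + L)
(0.611 − 0.396)·L = 0.396×2538.1 − 510.55 = 494.55
L = 494.55 / 0.215 = 2300.3 kg/min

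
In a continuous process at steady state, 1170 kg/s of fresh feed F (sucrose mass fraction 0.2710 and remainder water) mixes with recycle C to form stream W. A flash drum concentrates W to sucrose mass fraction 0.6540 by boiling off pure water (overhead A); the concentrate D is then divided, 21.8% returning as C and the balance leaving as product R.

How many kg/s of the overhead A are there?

Overall sucrose balance (none leaves overhead): sucrose in fresh feed = sucrose in product, i.e. 1170×0.271 = (1−0.218)·D·0.654.
D = 317.07/(0.654×0.782) = 619.97 kg/s.
Recycle C = 0.218×619.97 = 135.15 kg/s.
Combined feed W = 1170 + 135.15 = 1305.2 kg/s.
Overhead A = W − D = 1305.2 − 619.97 = 685.18 kg/s.

685.2 kg/s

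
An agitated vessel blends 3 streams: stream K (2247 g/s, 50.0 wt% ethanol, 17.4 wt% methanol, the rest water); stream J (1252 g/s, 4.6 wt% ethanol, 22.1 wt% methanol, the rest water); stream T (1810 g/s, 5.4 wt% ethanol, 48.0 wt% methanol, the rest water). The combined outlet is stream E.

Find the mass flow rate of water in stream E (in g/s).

2494 g/s

water out = water in = 2247×0.326 + 1252×0.733 + 1810×0.466 = 2493.7 g/s.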